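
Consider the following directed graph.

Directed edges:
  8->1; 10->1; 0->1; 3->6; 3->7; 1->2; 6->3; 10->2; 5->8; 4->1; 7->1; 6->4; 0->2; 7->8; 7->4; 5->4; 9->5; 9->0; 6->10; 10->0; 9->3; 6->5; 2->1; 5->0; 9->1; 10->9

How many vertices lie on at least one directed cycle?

A vertex is on a directed cycle iff it belongs to a strongly connected component of size ≥ 2 (or has a self-loop).
The vertices on cycles are {1, 2, 3, 6, 9, 10} — 6 in total.

6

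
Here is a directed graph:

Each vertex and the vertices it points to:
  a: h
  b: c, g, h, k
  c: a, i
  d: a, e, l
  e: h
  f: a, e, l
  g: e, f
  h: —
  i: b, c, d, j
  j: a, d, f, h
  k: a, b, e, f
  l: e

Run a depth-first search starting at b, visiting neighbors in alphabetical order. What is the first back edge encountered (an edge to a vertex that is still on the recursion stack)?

DFS from b (visiting neighbors in alphabetical order); mark gray on enter, black on exit:
b gray
  c gray
    a gray
      h gray
      h black
    a black
    i gray
      i→b: b is gray → back edge
First back edge: i → b.

i→b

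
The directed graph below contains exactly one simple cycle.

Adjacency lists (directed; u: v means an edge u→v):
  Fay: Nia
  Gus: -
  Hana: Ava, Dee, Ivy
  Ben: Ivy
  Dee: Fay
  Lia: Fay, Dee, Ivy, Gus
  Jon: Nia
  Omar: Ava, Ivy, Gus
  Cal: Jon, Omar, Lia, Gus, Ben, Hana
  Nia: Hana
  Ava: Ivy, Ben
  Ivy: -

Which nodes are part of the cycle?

DFS with gray/black marking from Fay:
Fay gray
  Nia gray
    Hana gray
      Ava gray
        Ivy gray
        Ivy black
        Ben gray
          Ben→Ivy: Ivy black — skip
        Ben black
      Ava black
      Dee gray
        Dee→Fay: Fay is gray → back edge
Back edge closes the cycle Fay → Nia → Hana → Dee → Fay; its vertices are {Dee, Fay, Nia, Hana}.

Dee, Fay, Nia, Hana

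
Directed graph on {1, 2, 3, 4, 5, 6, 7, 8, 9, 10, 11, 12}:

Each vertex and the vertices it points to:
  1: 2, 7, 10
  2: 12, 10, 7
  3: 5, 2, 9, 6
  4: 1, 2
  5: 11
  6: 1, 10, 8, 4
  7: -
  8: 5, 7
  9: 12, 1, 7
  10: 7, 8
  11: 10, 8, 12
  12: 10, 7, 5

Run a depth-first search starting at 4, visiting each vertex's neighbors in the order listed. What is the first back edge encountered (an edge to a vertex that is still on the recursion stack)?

DFS from 4 (visiting each vertex's neighbors in the order listed); mark gray on enter, black on exit:
4 gray
  1 gray
    2 gray
      12 gray
        10 gray
          7 gray
          7 black
          8 gray
            5 gray
              11 gray
                11→10: 10 is gray → back edge
First back edge: 11 → 10.

11→10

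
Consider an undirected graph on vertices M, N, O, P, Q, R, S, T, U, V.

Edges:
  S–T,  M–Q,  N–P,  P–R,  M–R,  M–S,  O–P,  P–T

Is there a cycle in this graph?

Yes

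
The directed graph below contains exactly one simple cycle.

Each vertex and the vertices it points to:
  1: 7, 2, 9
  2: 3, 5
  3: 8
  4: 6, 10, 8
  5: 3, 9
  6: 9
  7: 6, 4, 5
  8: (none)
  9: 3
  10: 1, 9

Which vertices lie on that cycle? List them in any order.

DFS with gray/black marking from 1:
1 gray
  7 gray
    6 gray
      9 gray
        3 gray
          8 gray
          8 black
        3 black
      9 black
    6 black
    4 gray
      4→6: 6 black — skip
      10 gray
        10→1: 1 is gray → back edge
Back edge closes the cycle 1 → 7 → 4 → 10 → 1; its vertices are {1, 4, 7, 10}.

1, 4, 7, 10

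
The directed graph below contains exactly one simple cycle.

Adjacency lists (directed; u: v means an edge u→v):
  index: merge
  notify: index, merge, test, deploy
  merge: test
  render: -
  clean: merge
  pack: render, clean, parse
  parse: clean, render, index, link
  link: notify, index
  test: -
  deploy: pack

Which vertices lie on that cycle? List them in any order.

DFS with gray/black marking from pack:
pack gray
  render gray
  render black
  clean gray
    merge gray
      test gray
      test black
    merge black
  clean black
  parse gray
    parse→clean: clean black — skip
    parse→render: render black — skip
    index gray
      index→merge: merge black — skip
    index black
    link gray
      notify gray
        notify→index: index black — skip
        notify→merge: merge black — skip
        notify→test: test black — skip
        deploy gray
          deploy→pack: pack is gray → back edge
Back edge closes the cycle pack → parse → link → notify → deploy → pack; its vertices are {link, pack, parse, deploy, notify}.

link, pack, parse, deploy, notify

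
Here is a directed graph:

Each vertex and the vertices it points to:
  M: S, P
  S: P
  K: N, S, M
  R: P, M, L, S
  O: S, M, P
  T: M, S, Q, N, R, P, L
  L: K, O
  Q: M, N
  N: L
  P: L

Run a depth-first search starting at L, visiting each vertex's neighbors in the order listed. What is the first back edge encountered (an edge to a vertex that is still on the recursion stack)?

DFS from L (visiting each vertex's neighbors in the order listed); mark gray on enter, black on exit:
L gray
  K gray
    N gray
      N→L: L is gray → back edge
First back edge: N → L.

N->L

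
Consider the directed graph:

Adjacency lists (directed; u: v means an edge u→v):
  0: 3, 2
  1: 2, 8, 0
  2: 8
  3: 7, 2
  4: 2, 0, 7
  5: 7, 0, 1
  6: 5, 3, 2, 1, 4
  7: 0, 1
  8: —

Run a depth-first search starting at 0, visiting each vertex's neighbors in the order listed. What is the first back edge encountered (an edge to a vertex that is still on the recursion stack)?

DFS from 0 (visiting each vertex's neighbors in the order listed); mark gray on enter, black on exit:
0 gray
  3 gray
    7 gray
      7→0: 0 is gray → back edge
First back edge: 7 → 0.

7->0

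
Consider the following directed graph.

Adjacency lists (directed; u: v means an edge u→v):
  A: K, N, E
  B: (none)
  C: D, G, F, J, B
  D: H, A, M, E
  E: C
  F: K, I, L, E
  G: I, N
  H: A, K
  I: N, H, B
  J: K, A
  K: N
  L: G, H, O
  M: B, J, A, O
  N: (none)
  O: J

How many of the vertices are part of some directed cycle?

12

A vertex is on a directed cycle iff it belongs to a strongly connected component of size ≥ 2 (or has a self-loop).
The vertices on cycles are {A, C, D, E, F, G, H, I, J, L, M, O} — 12 in total.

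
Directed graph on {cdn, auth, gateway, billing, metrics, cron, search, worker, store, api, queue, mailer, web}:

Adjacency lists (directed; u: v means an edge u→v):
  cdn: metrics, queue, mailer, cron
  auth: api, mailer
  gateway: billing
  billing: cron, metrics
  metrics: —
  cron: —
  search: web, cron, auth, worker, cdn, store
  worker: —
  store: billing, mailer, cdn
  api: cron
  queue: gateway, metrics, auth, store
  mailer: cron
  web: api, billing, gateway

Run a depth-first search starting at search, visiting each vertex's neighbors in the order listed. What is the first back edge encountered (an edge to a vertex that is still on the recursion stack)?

store→cdn

DFS from search (visiting each vertex's neighbors in the order listed); mark gray on enter, black on exit:
search gray
  web gray
    api gray
      cron gray
      cron black
    api black
    billing gray
      billing→cron: cron black — skip
      metrics gray
      metrics black
    billing black
    gateway gray
      gateway→billing: billing black — skip
    gateway black
  web black
  search→cron: cron black — skip
  auth gray
    auth→api: api black — skip
    mailer gray
      mailer→cron: cron black — skip
    mailer black
  auth black
  worker gray
  worker black
  cdn gray
    cdn→metrics: metrics black — skip
    queue gray
      queue→gateway: gateway black — skip
      queue→metrics: metrics black — skip
      queue→auth: auth black — skip
      store gray
        store→billing: billing black — skip
        store→mailer: mailer black — skip
        store→cdn: cdn is gray → back edge
First back edge: store → cdn.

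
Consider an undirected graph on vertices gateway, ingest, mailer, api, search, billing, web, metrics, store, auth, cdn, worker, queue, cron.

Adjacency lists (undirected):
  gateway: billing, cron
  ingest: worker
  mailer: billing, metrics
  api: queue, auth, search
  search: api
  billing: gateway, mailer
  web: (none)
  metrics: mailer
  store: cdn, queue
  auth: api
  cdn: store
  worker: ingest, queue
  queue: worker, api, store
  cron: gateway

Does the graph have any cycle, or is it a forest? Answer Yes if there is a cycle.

No

DFS, tracking each vertex's parent; an edge to a visited non-parent vertex closes a cycle.
Start from store:
visit store (parent –)
  visit cdn (parent store)
    cdn–store: parent, skip
  visit queue (parent store)
    visit worker (parent queue)
      visit ingest (parent worker)
        ingest–worker: parent, skip
      worker–queue: parent, skip
    visit api (parent queue)
      api–queue: parent, skip
      visit auth (parent api)
        auth–api: parent, skip
      visit search (parent api)
        search–api: parent, skip
    queue–store: parent, skip
visit gateway (parent –)
  visit billing (parent gateway)
    billing–gateway: parent, skip
    visit mailer (parent billing)
      mailer–billing: parent, skip
      visit metrics (parent mailer)
        metrics–mailer: parent, skip
  visit cron (parent gateway)
    cron–gateway: parent, skip
visit web (parent –)
No non-parent visited neighbor found — the graph is a forest.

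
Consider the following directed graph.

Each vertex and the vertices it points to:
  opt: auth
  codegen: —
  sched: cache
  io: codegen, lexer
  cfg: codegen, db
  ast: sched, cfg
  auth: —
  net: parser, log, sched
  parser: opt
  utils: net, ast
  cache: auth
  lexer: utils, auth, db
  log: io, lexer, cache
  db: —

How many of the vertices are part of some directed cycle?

A vertex is on a directed cycle iff it belongs to a strongly connected component of size ≥ 2 (or has a self-loop).
The vertices on cycles are {io, log, net, lexer, utils} — 5 in total.

5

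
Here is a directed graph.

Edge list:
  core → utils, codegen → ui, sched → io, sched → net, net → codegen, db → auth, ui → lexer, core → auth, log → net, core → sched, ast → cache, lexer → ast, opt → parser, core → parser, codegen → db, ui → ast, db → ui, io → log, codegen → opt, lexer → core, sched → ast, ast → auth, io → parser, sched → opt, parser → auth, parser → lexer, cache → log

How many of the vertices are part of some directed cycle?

13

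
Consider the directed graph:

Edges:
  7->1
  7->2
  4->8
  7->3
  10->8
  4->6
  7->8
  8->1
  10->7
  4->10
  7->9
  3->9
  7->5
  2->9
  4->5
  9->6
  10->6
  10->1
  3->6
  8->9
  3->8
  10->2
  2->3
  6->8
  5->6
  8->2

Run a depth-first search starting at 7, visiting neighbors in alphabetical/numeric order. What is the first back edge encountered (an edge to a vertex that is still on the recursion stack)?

8->2

DFS from 7 (visiting neighbors in alphabetical/numeric order); mark gray on enter, black on exit:
7 gray
  1 gray
  1 black
  2 gray
    3 gray
      6 gray
        8 gray
          8→1: 1 black — skip
          8→2: 2 is gray → back edge
First back edge: 8 → 2.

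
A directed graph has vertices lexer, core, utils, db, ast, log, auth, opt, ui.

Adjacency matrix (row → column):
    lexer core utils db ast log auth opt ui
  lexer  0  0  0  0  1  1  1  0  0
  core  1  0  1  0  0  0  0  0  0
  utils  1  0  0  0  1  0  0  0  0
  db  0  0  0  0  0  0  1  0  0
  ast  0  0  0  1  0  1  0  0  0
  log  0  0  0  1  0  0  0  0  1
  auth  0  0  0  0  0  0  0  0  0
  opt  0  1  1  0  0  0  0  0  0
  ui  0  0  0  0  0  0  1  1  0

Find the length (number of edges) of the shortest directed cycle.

5

For each vertex v, BFS finds the shortest path from v back to v.
The shortest such closed walk is log → ui → opt → utils → ast → log, length 5.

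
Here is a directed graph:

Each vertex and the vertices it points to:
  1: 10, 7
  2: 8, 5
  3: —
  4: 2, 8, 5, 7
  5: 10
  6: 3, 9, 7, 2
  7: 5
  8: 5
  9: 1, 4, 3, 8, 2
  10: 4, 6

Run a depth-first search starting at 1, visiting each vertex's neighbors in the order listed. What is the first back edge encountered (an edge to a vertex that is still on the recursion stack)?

5->10

DFS from 1 (visiting each vertex's neighbors in the order listed); mark gray on enter, black on exit:
1 gray
  10 gray
    4 gray
      2 gray
        8 gray
          5 gray
            5→10: 10 is gray → back edge
First back edge: 5 → 10.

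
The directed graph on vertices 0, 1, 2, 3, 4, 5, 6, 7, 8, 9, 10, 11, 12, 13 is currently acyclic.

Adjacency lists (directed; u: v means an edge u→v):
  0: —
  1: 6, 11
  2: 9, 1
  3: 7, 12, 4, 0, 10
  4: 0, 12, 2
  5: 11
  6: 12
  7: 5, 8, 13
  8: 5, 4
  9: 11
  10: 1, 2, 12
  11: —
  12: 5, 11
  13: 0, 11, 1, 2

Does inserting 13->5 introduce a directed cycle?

Adding 13→5 creates a cycle iff 5 can already reach 13.
Explore from 5: no path reaches 13. The graph stays acyclic.

No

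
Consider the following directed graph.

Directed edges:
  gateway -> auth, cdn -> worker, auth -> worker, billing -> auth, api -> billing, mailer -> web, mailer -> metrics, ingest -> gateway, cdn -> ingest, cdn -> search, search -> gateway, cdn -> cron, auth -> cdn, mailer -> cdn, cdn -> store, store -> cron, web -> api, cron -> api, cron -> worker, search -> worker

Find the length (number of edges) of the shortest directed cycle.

For each vertex v, BFS finds the shortest path from v back to v.
The shortest such closed walk is cdn → search → gateway → auth → cdn, length 4.

4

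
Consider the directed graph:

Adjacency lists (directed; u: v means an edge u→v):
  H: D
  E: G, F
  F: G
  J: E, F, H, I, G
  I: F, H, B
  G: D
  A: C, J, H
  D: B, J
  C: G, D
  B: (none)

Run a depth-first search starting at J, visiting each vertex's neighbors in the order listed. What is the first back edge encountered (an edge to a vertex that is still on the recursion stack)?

DFS from J (visiting each vertex's neighbors in the order listed); mark gray on enter, black on exit:
J gray
  E gray
    G gray
      D gray
        B gray
        B black
        D→J: J is gray → back edge
First back edge: D → J.

D->J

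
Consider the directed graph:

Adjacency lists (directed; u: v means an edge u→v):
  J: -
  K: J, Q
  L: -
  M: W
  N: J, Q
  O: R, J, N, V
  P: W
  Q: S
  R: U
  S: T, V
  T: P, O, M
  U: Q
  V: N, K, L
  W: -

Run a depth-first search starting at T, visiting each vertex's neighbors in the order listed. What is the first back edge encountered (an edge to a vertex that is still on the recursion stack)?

S->T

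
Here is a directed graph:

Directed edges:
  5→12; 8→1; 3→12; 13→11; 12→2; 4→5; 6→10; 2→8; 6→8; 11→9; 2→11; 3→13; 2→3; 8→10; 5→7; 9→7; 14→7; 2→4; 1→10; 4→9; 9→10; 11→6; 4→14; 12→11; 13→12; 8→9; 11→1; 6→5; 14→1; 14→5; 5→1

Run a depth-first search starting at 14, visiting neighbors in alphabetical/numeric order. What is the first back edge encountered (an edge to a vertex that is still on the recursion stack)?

3→12

DFS from 14 (visiting neighbors in alphabetical/numeric order); mark gray on enter, black on exit:
14 gray
  1 gray
    10 gray
    10 black
  1 black
  5 gray
    5→1: 1 black — skip
    7 gray
    7 black
    12 gray
      2 gray
        3 gray
          3→12: 12 is gray → back edge
First back edge: 3 → 12.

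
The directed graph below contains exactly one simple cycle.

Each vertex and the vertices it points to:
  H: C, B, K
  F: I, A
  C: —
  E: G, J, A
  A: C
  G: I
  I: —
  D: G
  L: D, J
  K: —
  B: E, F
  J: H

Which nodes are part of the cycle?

B, E, H, J

DFS with gray/black marking from J:
J gray
  H gray
    C gray
    C black
    B gray
      E gray
        G gray
          I gray
          I black
        G black
        E→J: J is gray → back edge
Back edge closes the cycle J → H → B → E → J; its vertices are {B, E, H, J}.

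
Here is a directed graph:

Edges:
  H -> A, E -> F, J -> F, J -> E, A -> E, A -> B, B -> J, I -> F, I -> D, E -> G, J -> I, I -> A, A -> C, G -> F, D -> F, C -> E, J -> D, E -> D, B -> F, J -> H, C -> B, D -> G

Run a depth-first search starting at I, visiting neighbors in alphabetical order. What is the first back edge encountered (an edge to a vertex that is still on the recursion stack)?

DFS from I (visiting neighbors in alphabetical order); mark gray on enter, black on exit:
I gray
  A gray
    B gray
      F gray
      F black
      J gray
        D gray
          D→F: F black — skip
          G gray
            G→F: F black — skip
          G black
        D black
        E gray
          E→D: D black — skip
          E→F: F black — skip
          E→G: G black — skip
        E black
        J→F: F black — skip
        H gray
          H→A: A is gray → back edge
First back edge: H → A.

H→A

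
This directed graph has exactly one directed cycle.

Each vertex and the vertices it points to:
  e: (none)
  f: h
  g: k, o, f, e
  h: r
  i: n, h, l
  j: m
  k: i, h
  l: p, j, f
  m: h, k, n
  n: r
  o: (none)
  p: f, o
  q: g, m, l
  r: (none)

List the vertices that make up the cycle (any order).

i, j, k, l, m

DFS with gray/black marking from l:
l gray
  p gray
    f gray
      h gray
        r gray
        r black
      h black
    f black
    o gray
    o black
  p black
  j gray
    m gray
      m→h: h black — skip
      k gray
        i gray
          n gray
            n→r: r black — skip
          n black
          i→h: h black — skip
          i→l: l is gray → back edge
Back edge closes the cycle l → j → m → k → i → l; its vertices are {i, j, k, l, m}.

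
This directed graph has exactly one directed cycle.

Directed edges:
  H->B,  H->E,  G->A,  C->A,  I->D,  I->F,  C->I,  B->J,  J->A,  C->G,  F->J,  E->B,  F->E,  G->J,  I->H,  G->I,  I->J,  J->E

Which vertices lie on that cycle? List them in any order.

B, E, J

DFS with gray/black marking from E:
E gray
  B gray
    J gray
      J→E: E is gray → back edge
Back edge closes the cycle E → B → J → E; its vertices are {B, E, J}.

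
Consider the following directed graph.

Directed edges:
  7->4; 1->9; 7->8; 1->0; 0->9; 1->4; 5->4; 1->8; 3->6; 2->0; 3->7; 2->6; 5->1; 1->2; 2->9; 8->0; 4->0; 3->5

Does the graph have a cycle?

No

DFS with white/gray/black marking, starting from 0:
0 gray
  9 gray
  9 black
0 black
1 gray
  1→0: 0 black — skip
  1→9: 9 black — skip
  8 gray
    8→0: 0 black — skip
  8 black
  2 gray
    2→9: 9 black — skip
    6 gray
    6 black
    2→0: 0 black — skip
  2 black
  4 gray
    4→0: 0 black — skip
  4 black
1 black
3 gray
  3→6: 6 black — skip
  7 gray
    7→4: 4 black — skip
    7→8: 8 black — skip
  7 black
  5 gray
    5→1: 1 black — skip
    5→4: 4 black — skip
  5 black
3 black
Every edge goes to a white or black vertex — no back edge, so the graph is acyclic.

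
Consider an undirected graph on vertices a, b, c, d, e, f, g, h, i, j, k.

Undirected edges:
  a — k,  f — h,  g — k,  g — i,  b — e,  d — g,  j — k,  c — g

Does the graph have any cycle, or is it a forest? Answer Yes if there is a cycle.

DFS, tracking each vertex's parent; an edge to a visited non-parent vertex closes a cycle.
Start from j:
visit j (parent –)
  visit k (parent j)
    visit a (parent k)
      a–k: parent, skip
    k–j: parent, skip
    visit g (parent k)
      g–k: parent, skip
      visit i (parent g)
        i–g: parent, skip
      visit d (parent g)
        d–g: parent, skip
      visit c (parent g)
        c–g: parent, skip
visit b (parent –)
  visit e (parent b)
    e–b: parent, skip
visit f (parent –)
  visit h (parent f)
    h–f: parent, skip
No non-parent visited neighbor found — the graph is a forest.

No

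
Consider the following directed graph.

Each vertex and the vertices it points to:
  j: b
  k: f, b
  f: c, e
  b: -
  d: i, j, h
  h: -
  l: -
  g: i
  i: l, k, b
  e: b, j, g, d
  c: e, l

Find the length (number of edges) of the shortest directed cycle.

5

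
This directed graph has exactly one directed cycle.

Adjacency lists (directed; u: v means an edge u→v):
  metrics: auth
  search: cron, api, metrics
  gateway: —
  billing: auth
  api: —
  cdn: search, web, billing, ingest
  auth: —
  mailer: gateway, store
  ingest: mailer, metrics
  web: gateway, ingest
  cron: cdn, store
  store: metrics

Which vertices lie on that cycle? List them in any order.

cdn, cron, search

DFS with gray/black marking from cdn:
cdn gray
  search gray
    cron gray
      cron→cdn: cdn is gray → back edge
Back edge closes the cycle cdn → search → cron → cdn; its vertices are {cdn, cron, search}.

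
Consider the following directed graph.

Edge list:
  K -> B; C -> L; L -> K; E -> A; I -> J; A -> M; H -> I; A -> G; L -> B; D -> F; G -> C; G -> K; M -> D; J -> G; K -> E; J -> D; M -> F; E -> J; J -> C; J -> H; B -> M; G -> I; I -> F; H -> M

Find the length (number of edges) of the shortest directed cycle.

For each vertex v, BFS finds the shortest path from v back to v.
The shortest such closed walk is J → G → I → J, length 3.

3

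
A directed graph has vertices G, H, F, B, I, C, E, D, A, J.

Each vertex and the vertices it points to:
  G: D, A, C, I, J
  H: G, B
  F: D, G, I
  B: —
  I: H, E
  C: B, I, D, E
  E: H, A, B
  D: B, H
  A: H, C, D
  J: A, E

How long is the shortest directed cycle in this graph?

3

For each vertex v, BFS finds the shortest path from v back to v.
The shortest such closed walk is G → A → H → G, length 3.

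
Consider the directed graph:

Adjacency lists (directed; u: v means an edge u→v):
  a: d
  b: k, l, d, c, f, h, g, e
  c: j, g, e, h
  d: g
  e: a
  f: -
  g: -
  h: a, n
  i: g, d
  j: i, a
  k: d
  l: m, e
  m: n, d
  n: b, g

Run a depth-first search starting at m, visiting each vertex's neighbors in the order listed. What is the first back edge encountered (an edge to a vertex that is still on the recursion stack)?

l->m

DFS from m (visiting each vertex's neighbors in the order listed); mark gray on enter, black on exit:
m gray
  n gray
    b gray
      k gray
        d gray
          g gray
          g black
        d black
      k black
      l gray
        l→m: m is gray → back edge
First back edge: l → m.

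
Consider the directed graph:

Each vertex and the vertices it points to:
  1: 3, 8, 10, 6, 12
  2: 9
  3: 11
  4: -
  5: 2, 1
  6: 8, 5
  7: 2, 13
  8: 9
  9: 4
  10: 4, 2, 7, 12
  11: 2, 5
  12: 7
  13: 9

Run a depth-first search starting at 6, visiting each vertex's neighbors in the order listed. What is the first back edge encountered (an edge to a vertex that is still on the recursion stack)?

11→5

DFS from 6 (visiting each vertex's neighbors in the order listed); mark gray on enter, black on exit:
6 gray
  8 gray
    9 gray
      4 gray
      4 black
    9 black
  8 black
  5 gray
    2 gray
      2→9: 9 black — skip
    2 black
    1 gray
      3 gray
        11 gray
          11→2: 2 black — skip
          11→5: 5 is gray → back edge
First back edge: 11 → 5.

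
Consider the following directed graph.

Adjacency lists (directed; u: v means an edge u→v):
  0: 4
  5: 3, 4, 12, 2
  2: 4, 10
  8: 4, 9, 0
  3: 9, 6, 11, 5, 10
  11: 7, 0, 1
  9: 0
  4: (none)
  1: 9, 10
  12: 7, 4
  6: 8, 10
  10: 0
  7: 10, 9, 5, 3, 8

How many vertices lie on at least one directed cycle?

5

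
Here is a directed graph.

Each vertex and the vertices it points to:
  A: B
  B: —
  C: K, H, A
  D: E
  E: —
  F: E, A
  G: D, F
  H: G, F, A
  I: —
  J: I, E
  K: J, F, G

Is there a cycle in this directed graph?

No

DFS with white/gray/black marking, starting from E:
E gray
E black
A gray
  B gray
  B black
A black
C gray
  K gray
    J gray
      I gray
      I black
      J→E: E black — skip
    J black
    F gray
      F→E: E black — skip
      F→A: A black — skip
    F black
    G gray
      D gray
        D→E: E black — skip
      D black
      G→F: F black — skip
    G black
  K black
  H gray
    H→G: G black — skip
    H→F: F black — skip
    H→A: A black — skip
  H black
  C→A: A black — skip
C black
Every edge goes to a white or black vertex — no back edge, so the graph is acyclic.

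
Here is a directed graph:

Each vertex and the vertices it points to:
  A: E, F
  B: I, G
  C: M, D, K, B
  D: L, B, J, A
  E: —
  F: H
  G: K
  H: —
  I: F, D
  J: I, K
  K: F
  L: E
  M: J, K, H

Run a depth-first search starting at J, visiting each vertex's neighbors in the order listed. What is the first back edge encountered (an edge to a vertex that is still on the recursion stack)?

DFS from J (visiting each vertex's neighbors in the order listed); mark gray on enter, black on exit:
J gray
  I gray
    F gray
      H gray
      H black
    F black
    D gray
      L gray
        E gray
        E black
      L black
      B gray
        B→I: I is gray → back edge
First back edge: B → I.

B→I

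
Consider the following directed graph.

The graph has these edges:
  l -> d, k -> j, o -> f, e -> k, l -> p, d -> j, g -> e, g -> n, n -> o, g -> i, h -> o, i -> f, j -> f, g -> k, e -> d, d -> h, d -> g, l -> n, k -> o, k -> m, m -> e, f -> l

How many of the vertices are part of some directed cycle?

12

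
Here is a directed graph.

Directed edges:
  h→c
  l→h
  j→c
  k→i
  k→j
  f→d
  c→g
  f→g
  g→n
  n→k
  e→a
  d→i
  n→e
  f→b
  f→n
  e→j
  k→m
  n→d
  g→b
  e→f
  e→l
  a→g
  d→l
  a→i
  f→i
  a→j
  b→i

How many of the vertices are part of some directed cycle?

A vertex is on a directed cycle iff it belongs to a strongly connected component of size ≥ 2 (or has a self-loop).
The vertices on cycles are {a, c, d, e, f, g, h, j, k, l, n} — 11 in total.

11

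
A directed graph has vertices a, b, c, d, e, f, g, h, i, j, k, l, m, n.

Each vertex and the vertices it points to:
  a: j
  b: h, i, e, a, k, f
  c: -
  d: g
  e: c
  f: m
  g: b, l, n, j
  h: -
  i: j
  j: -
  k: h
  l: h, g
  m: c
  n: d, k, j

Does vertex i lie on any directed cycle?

i lies on a cycle iff there is a path from i back to itself.
Exploring from i, it never reaches itself; equivalently, its strongly connected component is a singleton.

No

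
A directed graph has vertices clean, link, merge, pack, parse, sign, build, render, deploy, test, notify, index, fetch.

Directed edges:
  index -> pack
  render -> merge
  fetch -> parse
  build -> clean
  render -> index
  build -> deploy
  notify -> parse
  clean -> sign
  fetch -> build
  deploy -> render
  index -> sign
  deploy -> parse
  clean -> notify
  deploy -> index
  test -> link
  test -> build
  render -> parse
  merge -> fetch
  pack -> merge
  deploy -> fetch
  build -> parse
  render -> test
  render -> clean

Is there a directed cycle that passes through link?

link lies on a cycle iff there is a path from link back to itself.
Exploring from link, it never reaches itself; equivalently, its strongly connected component is a singleton.

No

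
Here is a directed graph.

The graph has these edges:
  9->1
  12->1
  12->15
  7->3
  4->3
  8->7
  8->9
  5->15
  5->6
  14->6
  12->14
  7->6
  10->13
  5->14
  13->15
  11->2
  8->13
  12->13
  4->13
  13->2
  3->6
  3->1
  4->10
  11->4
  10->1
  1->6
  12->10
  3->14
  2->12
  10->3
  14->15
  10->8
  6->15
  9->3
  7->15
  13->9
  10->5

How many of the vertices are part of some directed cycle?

A vertex is on a directed cycle iff it belongs to a strongly connected component of size ≥ 2 (or has a self-loop).
The vertices on cycles are {2, 8, 10, 12, 13} — 5 in total.

5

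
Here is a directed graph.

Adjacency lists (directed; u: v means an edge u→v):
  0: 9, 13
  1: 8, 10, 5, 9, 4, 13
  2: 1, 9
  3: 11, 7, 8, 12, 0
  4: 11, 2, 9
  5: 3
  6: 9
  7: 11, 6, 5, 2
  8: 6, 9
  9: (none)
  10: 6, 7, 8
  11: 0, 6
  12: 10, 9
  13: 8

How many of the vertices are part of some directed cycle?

A vertex is on a directed cycle iff it belongs to a strongly connected component of size ≥ 2 (or has a self-loop).
The vertices on cycles are {1, 2, 3, 4, 5, 7, 10, 12} — 8 in total.

8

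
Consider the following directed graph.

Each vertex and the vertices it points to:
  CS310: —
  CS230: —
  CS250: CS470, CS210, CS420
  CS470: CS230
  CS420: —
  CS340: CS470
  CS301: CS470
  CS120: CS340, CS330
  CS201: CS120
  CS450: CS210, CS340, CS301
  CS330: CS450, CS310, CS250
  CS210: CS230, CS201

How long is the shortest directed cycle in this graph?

For each vertex v, BFS finds the shortest path from v back to v.
The shortest such closed walk is CS120 → CS330 → CS450 → CS210 → CS201 → CS120, length 5.

5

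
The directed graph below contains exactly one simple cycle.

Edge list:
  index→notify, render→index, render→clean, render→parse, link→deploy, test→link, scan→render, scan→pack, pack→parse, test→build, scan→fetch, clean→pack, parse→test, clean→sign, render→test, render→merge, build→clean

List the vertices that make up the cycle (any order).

pack, test, build, clean, parse

DFS with gray/black marking from test:
test gray
  link gray
    deploy gray
    deploy black
  link black
  build gray
    clean gray
      sign gray
      sign black
      pack gray
        parse gray
          parse→test: test is gray → back edge
Back edge closes the cycle test → build → clean → pack → parse → test; its vertices are {pack, test, build, clean, parse}.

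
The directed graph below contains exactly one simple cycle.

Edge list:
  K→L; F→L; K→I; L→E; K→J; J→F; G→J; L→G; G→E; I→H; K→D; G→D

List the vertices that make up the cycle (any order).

F, G, J, L

DFS with gray/black marking from L:
L gray
  G gray
    D gray
    D black
    J gray
      F gray
        F→L: L is gray → back edge
Back edge closes the cycle L → G → J → F → L; its vertices are {F, G, J, L}.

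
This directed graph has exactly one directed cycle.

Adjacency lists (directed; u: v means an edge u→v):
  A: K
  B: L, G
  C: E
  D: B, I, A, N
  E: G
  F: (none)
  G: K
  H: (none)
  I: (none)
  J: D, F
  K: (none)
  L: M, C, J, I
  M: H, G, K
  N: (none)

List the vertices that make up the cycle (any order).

DFS with gray/black marking from L:
L gray
  M gray
    H gray
    H black
    G gray
      K gray
      K black
    G black
    M→K: K black — skip
  M black
  C gray
    E gray
      E→G: G black — skip
    E black
  C black
  J gray
    D gray
      B gray
        B→L: L is gray → back edge
Back edge closes the cycle L → J → D → B → L; its vertices are {B, D, J, L}.

B, D, J, L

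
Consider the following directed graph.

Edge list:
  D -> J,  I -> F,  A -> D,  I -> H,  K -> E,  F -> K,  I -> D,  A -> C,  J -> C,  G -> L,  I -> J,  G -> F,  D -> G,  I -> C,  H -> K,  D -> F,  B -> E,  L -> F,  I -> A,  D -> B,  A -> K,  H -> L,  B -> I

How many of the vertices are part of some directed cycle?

A vertex is on a directed cycle iff it belongs to a strongly connected component of size ≥ 2 (or has a self-loop).
The vertices on cycles are {A, B, D, I} — 4 in total.

4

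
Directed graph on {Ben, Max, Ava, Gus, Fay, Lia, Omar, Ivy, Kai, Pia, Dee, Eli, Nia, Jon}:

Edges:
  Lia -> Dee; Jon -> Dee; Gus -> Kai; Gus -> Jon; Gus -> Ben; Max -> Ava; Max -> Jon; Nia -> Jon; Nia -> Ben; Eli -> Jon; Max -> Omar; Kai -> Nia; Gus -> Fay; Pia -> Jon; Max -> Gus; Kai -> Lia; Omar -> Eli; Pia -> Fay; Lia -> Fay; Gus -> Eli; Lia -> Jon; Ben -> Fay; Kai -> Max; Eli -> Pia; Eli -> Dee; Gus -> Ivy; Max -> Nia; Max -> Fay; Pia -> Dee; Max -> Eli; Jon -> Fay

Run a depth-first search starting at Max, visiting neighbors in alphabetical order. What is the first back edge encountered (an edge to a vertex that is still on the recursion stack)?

DFS from Max (visiting neighbors in alphabetical order); mark gray on enter, black on exit:
Max gray
  Ava gray
  Ava black
  Eli gray
    Dee gray
    Dee black
    Jon gray
      Jon→Dee: Dee black — skip
      Fay gray
      Fay black
    Jon black
    Pia gray
      Pia→Dee: Dee black — skip
      Pia→Fay: Fay black — skip
      Pia→Jon: Jon black — skip
    Pia black
  Eli black
  Max→Fay: Fay black — skip
  Gus gray
    Ben gray
      Ben→Fay: Fay black — skip
    Ben black
    Gus→Eli: Eli black — skip
    Gus→Fay: Fay black — skip
    Ivy gray
    Ivy black
    Gus→Jon: Jon black — skip
    Kai gray
      Lia gray
        Lia→Dee: Dee black — skip
        Lia→Fay: Fay black — skip
        Lia→Jon: Jon black — skip
      Lia black
      Kai→Max: Max is gray → back edge
First back edge: Kai → Max.

Kai→Max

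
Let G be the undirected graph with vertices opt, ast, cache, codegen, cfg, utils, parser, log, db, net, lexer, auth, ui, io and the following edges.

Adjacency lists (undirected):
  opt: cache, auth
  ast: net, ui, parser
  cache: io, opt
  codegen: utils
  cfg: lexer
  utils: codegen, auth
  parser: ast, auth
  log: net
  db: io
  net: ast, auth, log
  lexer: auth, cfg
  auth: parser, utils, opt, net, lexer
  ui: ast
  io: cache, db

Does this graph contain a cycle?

DFS, tracking each vertex's parent; an edge to a visited non-parent vertex closes a cycle.
Start from db:
visit db (parent –)
  visit io (parent db)
    visit cache (parent io)
      cache–io: parent, skip
      visit opt (parent cache)
        opt–cache: parent, skip
        visit auth (parent opt)
          visit parser (parent auth)
            visit ast (parent parser)
              visit net (parent ast)
                net–ast: parent, skip
                net–auth: auth visited and ≠ parent → cycle
Cycle: auth – parser – ast – net – auth.

Yes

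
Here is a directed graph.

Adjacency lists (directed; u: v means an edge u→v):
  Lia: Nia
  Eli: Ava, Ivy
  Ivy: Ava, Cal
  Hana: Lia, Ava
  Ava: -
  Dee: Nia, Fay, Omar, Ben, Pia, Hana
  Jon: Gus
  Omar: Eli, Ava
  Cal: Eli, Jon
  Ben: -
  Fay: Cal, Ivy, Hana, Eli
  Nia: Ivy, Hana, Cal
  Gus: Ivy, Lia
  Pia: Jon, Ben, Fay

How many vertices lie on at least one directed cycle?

A vertex is on a directed cycle iff it belongs to a strongly connected component of size ≥ 2 (or has a self-loop).
The vertices on cycles are {Cal, Eli, Gus, Ivy, Jon, Lia, Nia, Hana} — 8 in total.

8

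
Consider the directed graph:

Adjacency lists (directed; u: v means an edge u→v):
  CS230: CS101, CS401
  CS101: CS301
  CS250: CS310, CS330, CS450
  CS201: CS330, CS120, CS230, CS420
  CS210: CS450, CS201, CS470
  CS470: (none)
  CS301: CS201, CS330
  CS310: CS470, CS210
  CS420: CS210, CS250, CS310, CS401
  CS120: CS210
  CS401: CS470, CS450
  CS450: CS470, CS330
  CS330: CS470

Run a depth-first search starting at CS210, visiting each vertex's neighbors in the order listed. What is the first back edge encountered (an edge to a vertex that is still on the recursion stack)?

DFS from CS210 (visiting each vertex's neighbors in the order listed); mark gray on enter, black on exit:
CS210 gray
  CS450 gray
    CS470 gray
    CS470 black
    CS330 gray
      CS330→CS470: CS470 black — skip
    CS330 black
  CS450 black
  CS201 gray
    CS201→CS330: CS330 black — skip
    CS120 gray
      CS120→CS210: CS210 is gray → back edge
First back edge: CS120 → CS210.

CS120->CS210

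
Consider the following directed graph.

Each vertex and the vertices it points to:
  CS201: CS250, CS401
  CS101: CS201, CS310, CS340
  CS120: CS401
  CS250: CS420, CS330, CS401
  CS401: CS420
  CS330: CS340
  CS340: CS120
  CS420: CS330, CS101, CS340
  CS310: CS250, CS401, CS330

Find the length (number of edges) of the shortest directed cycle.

For each vertex v, BFS finds the shortest path from v back to v.
The shortest such closed walk is CS101 → CS201 → CS250 → CS420 → CS101, length 4.

4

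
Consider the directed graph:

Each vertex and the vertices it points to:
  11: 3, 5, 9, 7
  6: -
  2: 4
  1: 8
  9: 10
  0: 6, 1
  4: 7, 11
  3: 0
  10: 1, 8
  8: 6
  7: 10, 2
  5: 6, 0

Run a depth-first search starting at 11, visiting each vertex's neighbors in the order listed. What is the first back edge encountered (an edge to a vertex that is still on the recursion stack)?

DFS from 11 (visiting each vertex's neighbors in the order listed); mark gray on enter, black on exit:
11 gray
  3 gray
    0 gray
      6 gray
      6 black
      1 gray
        8 gray
          8→6: 6 black — skip
        8 black
      1 black
    0 black
  3 black
  5 gray
    5→6: 6 black — skip
    5→0: 0 black — skip
  5 black
  9 gray
    10 gray
      10→1: 1 black — skip
      10→8: 8 black — skip
    10 black
  9 black
  7 gray
    7→10: 10 black — skip
    2 gray
      4 gray
        4→7: 7 is gray → back edge
First back edge: 4 → 7.

4→7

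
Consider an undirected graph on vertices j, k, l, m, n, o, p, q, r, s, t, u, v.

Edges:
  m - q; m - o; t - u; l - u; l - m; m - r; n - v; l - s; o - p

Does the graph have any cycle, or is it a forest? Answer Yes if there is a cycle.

No

DFS, tracking each vertex's parent; an edge to a visited non-parent vertex closes a cycle.
Start from n:
visit n (parent –)
  visit v (parent n)
    v–n: parent, skip
visit j (parent –)
visit k (parent –)
visit l (parent –)
  visit s (parent l)
    s–l: parent, skip
  visit m (parent l)
    visit o (parent m)
      o–m: parent, skip
      visit p (parent o)
        p–o: parent, skip
    visit q (parent m)
      q–m: parent, skip
    visit r (parent m)
      r–m: parent, skip
    m–l: parent, skip
  visit u (parent l)
    visit t (parent u)
      t–u: parent, skip
    u–l: parent, skip
No non-parent visited neighbor found — the graph is a forest.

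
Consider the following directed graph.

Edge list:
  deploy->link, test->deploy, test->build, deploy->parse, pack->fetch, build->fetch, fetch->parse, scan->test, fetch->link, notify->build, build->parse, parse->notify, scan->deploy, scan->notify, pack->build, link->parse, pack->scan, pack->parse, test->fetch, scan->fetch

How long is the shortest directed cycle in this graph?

For each vertex v, BFS finds the shortest path from v back to v.
The shortest such closed walk is notify → build → parse → notify, length 3.

3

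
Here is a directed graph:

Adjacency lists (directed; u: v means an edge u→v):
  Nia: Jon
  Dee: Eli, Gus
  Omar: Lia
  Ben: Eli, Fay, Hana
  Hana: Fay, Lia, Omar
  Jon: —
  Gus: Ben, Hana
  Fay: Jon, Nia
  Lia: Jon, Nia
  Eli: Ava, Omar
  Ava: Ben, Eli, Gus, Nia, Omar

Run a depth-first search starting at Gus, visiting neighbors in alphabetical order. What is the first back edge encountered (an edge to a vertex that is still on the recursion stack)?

DFS from Gus (visiting neighbors in alphabetical order); mark gray on enter, black on exit:
Gus gray
  Ben gray
    Eli gray
      Ava gray
        Ava→Ben: Ben is gray → back edge
First back edge: Ava → Ben.

Ava→Ben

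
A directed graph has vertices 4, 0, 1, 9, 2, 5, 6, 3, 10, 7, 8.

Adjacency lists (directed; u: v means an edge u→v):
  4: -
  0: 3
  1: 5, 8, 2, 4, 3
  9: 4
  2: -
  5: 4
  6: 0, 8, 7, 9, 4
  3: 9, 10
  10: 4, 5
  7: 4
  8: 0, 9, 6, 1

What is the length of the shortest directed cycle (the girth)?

2

For each vertex v, BFS finds the shortest path from v back to v.
The shortest such closed walk is 8 → 1 → 8, length 2.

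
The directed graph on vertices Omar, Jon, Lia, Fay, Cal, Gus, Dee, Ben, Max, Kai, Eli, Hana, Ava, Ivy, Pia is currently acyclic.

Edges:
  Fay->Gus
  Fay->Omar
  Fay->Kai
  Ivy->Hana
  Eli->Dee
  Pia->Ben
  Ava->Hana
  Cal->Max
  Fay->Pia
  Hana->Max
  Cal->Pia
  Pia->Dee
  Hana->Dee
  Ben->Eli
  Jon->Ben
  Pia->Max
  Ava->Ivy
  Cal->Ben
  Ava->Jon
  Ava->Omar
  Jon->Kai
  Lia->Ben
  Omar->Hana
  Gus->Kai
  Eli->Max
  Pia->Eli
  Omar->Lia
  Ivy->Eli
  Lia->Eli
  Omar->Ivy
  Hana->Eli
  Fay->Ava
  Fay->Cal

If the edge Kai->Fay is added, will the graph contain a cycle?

Yes

Adding Kai→Fay creates a cycle iff Fay can already reach Kai.
Path from Fay: Fay → Kai.
So Fay → … → Kai → Fay is a cycle.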